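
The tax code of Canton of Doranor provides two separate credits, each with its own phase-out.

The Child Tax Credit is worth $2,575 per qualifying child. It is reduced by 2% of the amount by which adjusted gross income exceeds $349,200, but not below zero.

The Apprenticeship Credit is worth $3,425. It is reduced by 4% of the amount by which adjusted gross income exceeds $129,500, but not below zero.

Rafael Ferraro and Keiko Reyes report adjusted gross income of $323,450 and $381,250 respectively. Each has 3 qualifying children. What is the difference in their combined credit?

Rafael ($323,450): Child Tax Credit: base = 3 × $2,575 = $7,725. $323,450 is at or below the $349,200 threshold, so the full $7,725 applies. Apprenticeship Credit: 4% of the $193,950 excess over $129,500 is $7,758 ≥ base, so the credit is $0. total $7,725 + $0 = $7,725
Keiko ($381,250): Child Tax Credit: base = 3 × $2,575 = $7,725. 2% of the $32,050 excess over $349,200 is $641; credit = $7,725 − $641 = $7,084. Apprenticeship Credit: 4% of the $251,750 excess over $129,500 is $10,070 ≥ base, so the credit is $0. total $7,084 + $0 = $7,084
Difference: |$7,725 − $7,084| = $641.

$641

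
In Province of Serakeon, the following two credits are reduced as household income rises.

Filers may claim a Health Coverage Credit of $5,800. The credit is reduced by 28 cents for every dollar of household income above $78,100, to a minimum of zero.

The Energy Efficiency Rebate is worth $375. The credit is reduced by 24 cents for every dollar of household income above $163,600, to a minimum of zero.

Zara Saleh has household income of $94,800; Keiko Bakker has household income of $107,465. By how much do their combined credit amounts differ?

Zara ($94,800): Health Coverage Credit: 28% of the $16,700 excess over $78,100 is $4,676; credit = $5,800 − $4,676 = $1,124. Energy Efficiency Rebate: $94,800 is at or below the $163,600 threshold, so the full $375 applies. total $1,124 + $375 = $1,499
Keiko ($107,465): Health Coverage Credit: 28% of the $29,365 excess over $78,100 is $8,222.20 ≥ base, so the credit is $0. Energy Efficiency Rebate: $107,465 is at or below the $163,600 threshold, so the full $375 applies. total $0 + $375 = $375
Difference: |$1,499 − $375| = $1,124.

$1,124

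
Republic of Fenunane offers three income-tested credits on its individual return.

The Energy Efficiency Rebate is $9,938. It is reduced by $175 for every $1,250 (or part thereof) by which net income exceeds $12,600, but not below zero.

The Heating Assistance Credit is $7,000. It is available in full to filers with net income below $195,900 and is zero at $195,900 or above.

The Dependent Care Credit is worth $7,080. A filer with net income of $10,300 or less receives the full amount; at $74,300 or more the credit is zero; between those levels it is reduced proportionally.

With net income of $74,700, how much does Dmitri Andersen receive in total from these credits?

Energy Efficiency Rebate: income exceeds $12,600 by $62,100, which is 50 full-or-partial $1,250 increments; reduction = 50 × $175 = $8,750, leaving $1,188.
Heating Assistance Credit: $74,700 is below the $195,900 cutoff, so the full $7,000 applies.
Dependent Care Credit: $74,700 is at or above $74,300, so the credit is $0.
Total: $1,188 + $7,000 + $0 = $8,188.

$8,188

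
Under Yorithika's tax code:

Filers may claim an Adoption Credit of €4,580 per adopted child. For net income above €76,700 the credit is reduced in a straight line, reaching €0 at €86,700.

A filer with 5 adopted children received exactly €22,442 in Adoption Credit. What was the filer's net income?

Full credit = 5 × €4,580 = €22,900.
€22,442 is 22,442/22,900 of the full €22,900, so 458/22,900 of the €10,000 range has been used: income = €76,700 + €10,000 × 458/22,900 = €76,900.

€76,900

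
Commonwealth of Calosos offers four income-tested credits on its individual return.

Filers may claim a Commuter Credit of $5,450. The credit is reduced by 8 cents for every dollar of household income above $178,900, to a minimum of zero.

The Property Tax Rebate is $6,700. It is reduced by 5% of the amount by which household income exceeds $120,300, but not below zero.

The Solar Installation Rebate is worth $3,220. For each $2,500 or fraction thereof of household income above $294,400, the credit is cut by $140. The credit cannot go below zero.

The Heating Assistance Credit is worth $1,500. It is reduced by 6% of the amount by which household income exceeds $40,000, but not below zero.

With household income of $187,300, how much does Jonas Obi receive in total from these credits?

$11,348

Commuter Credit: 8% of the $8,400 excess over $178,900 is $672; credit = $5,450 − $672 = $4,778.
Property Tax Rebate: 5% of the $67,000 excess over $120,300 is $3,350; credit = $6,700 − $3,350 = $3,350.
Solar Installation Rebate: $187,300 is at or below the $294,400 threshold, so the full $3,220 applies.
Heating Assistance Credit: 6% of the $147,300 excess over $40,000 is $8,838 ≥ base, so the credit is $0.
Total: $4,778 + $3,350 + $3,220 + $0 = $11,348.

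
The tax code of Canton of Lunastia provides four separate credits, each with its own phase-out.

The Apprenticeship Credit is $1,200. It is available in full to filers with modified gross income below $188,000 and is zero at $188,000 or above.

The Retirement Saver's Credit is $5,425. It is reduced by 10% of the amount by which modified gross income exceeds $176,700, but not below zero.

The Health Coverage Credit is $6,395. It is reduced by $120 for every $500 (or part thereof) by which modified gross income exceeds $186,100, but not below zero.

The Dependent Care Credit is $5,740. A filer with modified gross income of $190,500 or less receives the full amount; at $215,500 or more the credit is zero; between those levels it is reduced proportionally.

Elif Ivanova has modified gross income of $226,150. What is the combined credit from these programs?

Apprenticeship Credit: $226,150 meets or exceeds the $188,000 cutoff, so the credit is $0.
Retirement Saver's Credit: 10% of the $49,450 excess over $176,700 is $4,945; credit = $5,425 − $4,945 = $480.
Health Coverage Credit: income exceeds $186,100 by $40,050 → 81 increments × $120 = $9,720 ≥ base, so the credit is $0.
Dependent Care Credit: $226,150 is at or above $215,500, so the credit is $0.
Total: $0 + $480 + $0 + $0 = $480.

$480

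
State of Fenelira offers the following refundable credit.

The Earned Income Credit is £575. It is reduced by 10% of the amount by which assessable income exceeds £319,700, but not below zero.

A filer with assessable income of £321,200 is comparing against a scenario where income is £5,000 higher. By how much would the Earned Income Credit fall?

At £321,200 — 10% of the £1,500 excess over £319,700 is £150; credit = £575 − £150 = £425.
At £326,200 — 10% of the £6,500 excess over £319,700 is £650 ≥ base, so the credit is £0.
Lost: £425 − £0 = £425.

£425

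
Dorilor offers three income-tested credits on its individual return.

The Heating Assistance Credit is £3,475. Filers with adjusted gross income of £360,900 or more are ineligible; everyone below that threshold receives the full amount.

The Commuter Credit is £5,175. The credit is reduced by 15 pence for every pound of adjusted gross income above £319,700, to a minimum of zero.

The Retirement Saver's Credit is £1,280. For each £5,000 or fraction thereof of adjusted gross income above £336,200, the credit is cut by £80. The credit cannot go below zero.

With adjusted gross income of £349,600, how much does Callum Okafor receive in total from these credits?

Heating Assistance Credit: £349,600 is below the £360,900 cutoff, so the full £3,475 applies.
Commuter Credit: 15% of the £29,900 excess over £319,700 is £4,485; credit = £5,175 − £4,485 = £690.
Retirement Saver's Credit: income exceeds £336,200 by £13,400, which is 3 full-or-partial £5,000 increments; reduction = 3 × £80 = £240, leaving £1,040.
Total: £3,475 + £690 + £1,040 = £5,205.

£5,205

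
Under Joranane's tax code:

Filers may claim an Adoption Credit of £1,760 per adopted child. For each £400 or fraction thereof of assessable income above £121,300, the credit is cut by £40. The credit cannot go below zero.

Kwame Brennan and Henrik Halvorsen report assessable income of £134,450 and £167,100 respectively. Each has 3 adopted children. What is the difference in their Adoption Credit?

Kwame (£134,450): Adoption Credit: base = 3 × £1,760 = £5,280. income exceeds £121,300 by £13,150, which is 33 full-or-partial £400 increments; reduction = 33 × £40 = £1,320, leaving £3,960.
Henrik (£167,100): Adoption Credit: base = 3 × £1,760 = £5,280. income exceeds £121,300 by £45,800, which is 115 full-or-partial £400 increments; reduction = 115 × £40 = £4,600, leaving £680.
Difference: |£3,960 − £680| = £3,280.

£3,280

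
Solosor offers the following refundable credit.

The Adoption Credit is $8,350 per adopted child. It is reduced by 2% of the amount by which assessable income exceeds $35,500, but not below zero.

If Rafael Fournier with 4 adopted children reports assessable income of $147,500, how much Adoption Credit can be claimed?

$31,160

Adoption Credit: base = 4 × $8,350 = $33,400. 2% of the $112,000 excess over $35,500 is $2,240; credit = $33,400 − $2,240 = $31,160.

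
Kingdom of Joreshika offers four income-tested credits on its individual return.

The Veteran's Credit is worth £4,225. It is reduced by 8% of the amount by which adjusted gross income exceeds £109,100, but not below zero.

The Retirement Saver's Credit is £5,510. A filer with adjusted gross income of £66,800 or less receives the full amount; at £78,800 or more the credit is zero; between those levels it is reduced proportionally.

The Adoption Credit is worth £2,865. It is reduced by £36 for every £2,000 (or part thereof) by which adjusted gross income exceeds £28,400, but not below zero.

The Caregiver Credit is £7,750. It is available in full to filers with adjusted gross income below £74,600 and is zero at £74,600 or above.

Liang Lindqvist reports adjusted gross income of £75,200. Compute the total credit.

£7,879

Veteran's Credit: £75,200 is at or below the £109,100 threshold, so the full £4,225 applies.
Retirement Saver's Credit: £75,200 is £8,400 into a £12,000 phase-out range, leaving 3,600/12,000 of the credit: £5,510 × 3,600/12,000 = £1,653.
Adoption Credit: income exceeds £28,400 by £46,800, which is 24 full-or-partial £2,000 increments; reduction = 24 × £36 = £864, leaving £2,001.
Caregiver Credit: £75,200 meets or exceeds the £74,600 cutoff, so the credit is £0.
Total: £4,225 + £1,653 + £2,001 + £0 = £7,879.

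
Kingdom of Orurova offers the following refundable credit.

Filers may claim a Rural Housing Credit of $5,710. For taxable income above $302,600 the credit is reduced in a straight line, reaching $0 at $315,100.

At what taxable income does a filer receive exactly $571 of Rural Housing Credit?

$571 is 571/5,710 of the full $5,710, so 5,139/5,710 of the $12,500 range has been used: income = $302,600 + $12,500 × 5,139/5,710 = $313,850.

$313,850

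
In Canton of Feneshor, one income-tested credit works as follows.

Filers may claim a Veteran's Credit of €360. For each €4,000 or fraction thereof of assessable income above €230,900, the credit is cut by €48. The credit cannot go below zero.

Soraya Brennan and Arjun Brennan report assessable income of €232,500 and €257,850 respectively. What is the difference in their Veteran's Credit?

€288

Soraya (€232,500): Veteran's Credit: income exceeds €230,900 by €1,600, which is 1 full-or-partial €4,000 increment; reduction = 1 × €48 = €48, leaving €312.
Arjun (€257,850): Veteran's Credit: income exceeds €230,900 by €26,950, which is 7 full-or-partial €4,000 increments; reduction = 7 × €48 = €336, leaving €24.
Difference: |€312 − €24| = €288.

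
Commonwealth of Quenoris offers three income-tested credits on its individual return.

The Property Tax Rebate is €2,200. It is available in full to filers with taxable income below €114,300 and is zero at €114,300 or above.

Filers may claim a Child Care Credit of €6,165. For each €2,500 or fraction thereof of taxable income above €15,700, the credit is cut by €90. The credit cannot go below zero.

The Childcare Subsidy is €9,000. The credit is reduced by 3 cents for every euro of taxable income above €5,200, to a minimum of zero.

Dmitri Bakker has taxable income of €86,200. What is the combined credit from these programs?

€12,325

Property Tax Rebate: €86,200 is below the €114,300 cutoff, so the full €2,200 applies.
Child Care Credit: income exceeds €15,700 by €70,500, which is 29 full-or-partial €2,500 increments; reduction = 29 × €90 = €2,610, leaving €3,555.
Childcare Subsidy: 3% of the €81,000 excess over €5,200 is €2,430; credit = €9,000 − €2,430 = €6,570.
Total: €2,200 + €3,555 + €6,570 = €12,325.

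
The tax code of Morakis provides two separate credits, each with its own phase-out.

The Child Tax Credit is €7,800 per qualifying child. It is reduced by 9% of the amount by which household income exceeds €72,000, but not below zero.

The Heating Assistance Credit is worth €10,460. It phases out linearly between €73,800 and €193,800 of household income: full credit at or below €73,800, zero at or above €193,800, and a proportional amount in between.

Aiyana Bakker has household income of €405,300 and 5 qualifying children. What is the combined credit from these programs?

Child Tax Credit: base = 5 × €7,800 = €39,000. 9% of the €333,300 excess over €72,000 is €29,997; credit = €39,000 − €29,997 = €9,003.
Heating Assistance Credit: €405,300 is at or above €193,800, so the credit is €0.
Total: €9,003 + €0 = €9,003.

€9,003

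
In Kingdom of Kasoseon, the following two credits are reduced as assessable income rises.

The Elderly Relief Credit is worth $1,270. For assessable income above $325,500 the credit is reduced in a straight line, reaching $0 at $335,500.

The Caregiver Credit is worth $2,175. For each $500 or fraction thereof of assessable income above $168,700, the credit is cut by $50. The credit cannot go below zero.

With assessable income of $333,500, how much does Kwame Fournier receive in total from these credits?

Elderly Relief Credit: $333,500 is $8,000 into a $10,000 phase-out range, leaving 2,000/10,000 of the credit: $1,270 × 2,000/10,000 = $254.
Caregiver Credit: income exceeds $168,700 by $164,800 → 330 increments × $50 = $16,500 ≥ base, so the credit is $0.
Total: $254 + $0 = $254.

$254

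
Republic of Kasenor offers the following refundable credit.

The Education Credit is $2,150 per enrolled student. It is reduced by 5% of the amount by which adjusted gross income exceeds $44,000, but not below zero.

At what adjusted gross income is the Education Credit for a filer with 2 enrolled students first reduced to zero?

Full credit = 2 × $2,150 = $4,300.
The credit falls by 5% of each dollar above $44,000, so it reaches zero when the excess is $4,300 / 5% = $86,000: income = $44,000 + $86,000 = $130,000.

$130,000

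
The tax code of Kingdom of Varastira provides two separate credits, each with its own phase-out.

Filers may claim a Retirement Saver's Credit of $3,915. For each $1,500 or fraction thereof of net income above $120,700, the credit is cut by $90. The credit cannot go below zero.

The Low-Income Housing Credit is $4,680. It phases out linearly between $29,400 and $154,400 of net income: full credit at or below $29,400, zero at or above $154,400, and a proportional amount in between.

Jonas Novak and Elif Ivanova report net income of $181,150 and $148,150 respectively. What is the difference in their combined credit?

$2,214

Jonas ($181,150): Retirement Saver's Credit: income exceeds $120,700 by $60,450, which is 41 full-or-partial $1,500 increments; reduction = 41 × $90 = $3,690, leaving $225. Low-Income Housing Credit: $181,150 is at or above $154,400, so the credit is $0. total $225 + $0 = $225
Elif ($148,150): Retirement Saver's Credit: income exceeds $120,700 by $27,450, which is 19 full-or-partial $1,500 increments; reduction = 19 × $90 = $1,710, leaving $2,205. Low-Income Housing Credit: $148,150 is $118,750 into a $125,000 phase-out range, leaving 6,250/125,000 of the credit: $4,680 × 6,250/125,000 = $234. total $2,205 + $234 = $2,439
Difference: |$225 − $2,439| = $2,214.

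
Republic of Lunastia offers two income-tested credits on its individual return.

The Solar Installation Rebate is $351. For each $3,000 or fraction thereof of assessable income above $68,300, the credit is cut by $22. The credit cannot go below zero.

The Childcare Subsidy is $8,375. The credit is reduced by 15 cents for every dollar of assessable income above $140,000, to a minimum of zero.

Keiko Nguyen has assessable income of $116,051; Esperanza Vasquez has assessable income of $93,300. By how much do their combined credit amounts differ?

Keiko ($116,051): Solar Installation Rebate: income exceeds $68,300 by $47,751 → 16 increments × $22 = $352 ≥ base, so the credit is $0. Childcare Subsidy: $116,051 is at or below the $140,000 threshold, so the full $8,375 applies. total $0 + $8,375 = $8,375
Esperanza ($93,300): Solar Installation Rebate: income exceeds $68,300 by $25,000, which is 9 full-or-partial $3,000 increments; reduction = 9 × $22 = $198, leaving $153. Childcare Subsidy: $93,300 is at or below the $140,000 threshold, so the full $8,375 applies. total $153 + $8,375 = $8,528
Difference: |$8,375 − $8,528| = $153.

$153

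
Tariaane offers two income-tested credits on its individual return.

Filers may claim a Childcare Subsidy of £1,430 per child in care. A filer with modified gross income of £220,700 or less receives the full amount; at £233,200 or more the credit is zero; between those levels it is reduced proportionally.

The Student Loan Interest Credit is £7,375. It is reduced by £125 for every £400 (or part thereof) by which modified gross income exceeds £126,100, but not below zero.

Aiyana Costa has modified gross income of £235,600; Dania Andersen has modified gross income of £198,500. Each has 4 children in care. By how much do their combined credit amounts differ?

Aiyana (£235,600): Childcare Subsidy: base = 4 × £1,430 = £5,720. £235,600 is at or above £233,200, so the credit is £0. Student Loan Interest Credit: income exceeds £126,100 by £109,500 → 274 increments × £125 = £34,250 ≥ base, so the credit is £0. total £0 + £0 = £0
Dania (£198,500): Childcare Subsidy: base = 4 × £1,430 = £5,720. £198,500 is at or below the £220,700 threshold, so the full £5,720 applies. Student Loan Interest Credit: income exceeds £126,100 by £72,400 → 181 increments × £125 = £22,625 ≥ base, so the credit is £0. total £5,720 + £0 = £5,720
Difference: |£0 − £5,720| = £5,720.

£5,720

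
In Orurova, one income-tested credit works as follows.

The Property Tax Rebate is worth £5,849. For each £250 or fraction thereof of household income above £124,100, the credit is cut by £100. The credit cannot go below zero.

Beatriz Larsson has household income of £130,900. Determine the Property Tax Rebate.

£3,049

Property Tax Rebate: income exceeds £124,100 by £6,800, which is 28 full-or-partial £250 increments; reduction = 28 × £100 = £2,800, leaving £3,049.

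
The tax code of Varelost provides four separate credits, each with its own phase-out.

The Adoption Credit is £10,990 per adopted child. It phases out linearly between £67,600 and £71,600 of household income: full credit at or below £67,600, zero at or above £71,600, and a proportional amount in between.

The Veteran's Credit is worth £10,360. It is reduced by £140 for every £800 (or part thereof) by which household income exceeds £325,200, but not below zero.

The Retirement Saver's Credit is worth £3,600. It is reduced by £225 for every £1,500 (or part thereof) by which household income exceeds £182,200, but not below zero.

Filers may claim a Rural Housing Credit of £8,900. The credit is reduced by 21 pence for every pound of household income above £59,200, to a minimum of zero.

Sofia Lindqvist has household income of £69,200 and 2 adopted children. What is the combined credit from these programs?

Adoption Credit: base = 2 × £10,990 = £21,980. £69,200 is £1,600 into a £4,000 phase-out range, leaving 2,400/4,000 of the credit: £21,980 × 2,400/4,000 = £13,188.
Veteran's Credit: £69,200 is at or below the £325,200 threshold, so the full £10,360 applies.
Retirement Saver's Credit: £69,200 is at or below the £182,200 threshold, so the full £3,600 applies.
Rural Housing Credit: 21% of the £10,000 excess over £59,200 is £2,100; credit = £8,900 − £2,100 = £6,800.
Total: £13,188 + £10,360 + £3,600 + £6,800 = £33,948.

£33,948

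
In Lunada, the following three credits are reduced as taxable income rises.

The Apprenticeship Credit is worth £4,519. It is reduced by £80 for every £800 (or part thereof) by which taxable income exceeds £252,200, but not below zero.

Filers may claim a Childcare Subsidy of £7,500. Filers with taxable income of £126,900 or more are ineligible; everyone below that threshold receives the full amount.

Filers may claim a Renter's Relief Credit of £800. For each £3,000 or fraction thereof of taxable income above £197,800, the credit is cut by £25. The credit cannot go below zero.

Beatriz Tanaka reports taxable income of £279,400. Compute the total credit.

Apprenticeship Credit: income exceeds £252,200 by £27,200, which is 34 full-or-partial £800 increments; reduction = 34 × £80 = £2,720, leaving £1,799.
Childcare Subsidy: £279,400 meets or exceeds the £126,900 cutoff, so the credit is £0.
Renter's Relief Credit: income exceeds £197,800 by £81,600, which is 28 full-or-partial £3,000 increments; reduction = 28 × £25 = £700, leaving £100.
Total: £1,799 + £0 + £100 = £1,899.

£1,899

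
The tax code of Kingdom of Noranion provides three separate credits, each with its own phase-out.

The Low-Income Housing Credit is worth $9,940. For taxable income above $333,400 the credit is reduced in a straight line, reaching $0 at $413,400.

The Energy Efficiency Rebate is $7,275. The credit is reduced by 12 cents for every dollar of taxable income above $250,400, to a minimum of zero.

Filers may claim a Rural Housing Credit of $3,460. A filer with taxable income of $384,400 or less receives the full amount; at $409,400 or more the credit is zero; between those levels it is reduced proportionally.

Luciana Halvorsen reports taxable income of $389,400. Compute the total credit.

$5,750

Low-Income Housing Credit: $389,400 is $56,000 into a $80,000 phase-out range, leaving 24,000/80,000 of the credit: $9,940 × 24,000/80,000 = $2,982.
Energy Efficiency Rebate: 12% of the $139,000 excess over $250,400 is $16,680 ≥ base, so the credit is $0.
Rural Housing Credit: $389,400 is $5,000 into a $25,000 phase-out range, leaving 20,000/25,000 of the credit: $3,460 × 20,000/25,000 = $2,768.
Total: $2,982 + $0 + $2,768 = $5,750.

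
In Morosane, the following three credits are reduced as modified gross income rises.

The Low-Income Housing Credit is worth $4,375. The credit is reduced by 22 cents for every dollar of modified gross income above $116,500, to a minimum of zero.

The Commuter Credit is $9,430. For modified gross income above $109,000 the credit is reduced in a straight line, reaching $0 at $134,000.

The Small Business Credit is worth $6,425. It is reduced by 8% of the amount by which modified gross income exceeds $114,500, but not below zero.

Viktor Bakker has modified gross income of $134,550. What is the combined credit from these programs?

$5,225

Low-Income Housing Credit: 22% of the $18,050 excess over $116,500 is $3,971; credit = $4,375 − $3,971 = $404.
Commuter Credit: $134,550 is at or above $134,000, so the credit is $0.
Small Business Credit: 8% of the $20,050 excess over $114,500 is $1,604; credit = $6,425 − $1,604 = $4,821.
Total: $404 + $0 + $4,821 = $5,225.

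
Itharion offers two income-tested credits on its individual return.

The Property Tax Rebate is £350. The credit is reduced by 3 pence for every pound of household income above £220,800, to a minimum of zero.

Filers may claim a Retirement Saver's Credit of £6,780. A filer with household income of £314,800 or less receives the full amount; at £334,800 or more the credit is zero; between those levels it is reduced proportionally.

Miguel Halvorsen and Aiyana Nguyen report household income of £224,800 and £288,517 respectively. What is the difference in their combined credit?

£230

Miguel (£224,800): Property Tax Rebate: 3% of the £4,000 excess over £220,800 is £120; credit = £350 − £120 = £230. Retirement Saver's Credit: £224,800 is at or below the £314,800 threshold, so the full £6,780 applies. total £230 + £6,780 = £7,010
Aiyana (£288,517): Property Tax Rebate: 3% of the £67,717 excess over £220,800 is £2,031.51 ≥ base, so the credit is £0. Retirement Saver's Credit: £288,517 is at or below the £314,800 threshold, so the full £6,780 applies. total £0 + £6,780 = £6,780
Difference: |£7,010 − £6,780| = £230.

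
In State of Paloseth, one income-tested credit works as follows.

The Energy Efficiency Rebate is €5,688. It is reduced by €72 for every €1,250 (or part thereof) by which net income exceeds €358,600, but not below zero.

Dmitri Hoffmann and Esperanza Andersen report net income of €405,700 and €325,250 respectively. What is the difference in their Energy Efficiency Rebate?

Dmitri (€405,700): Energy Efficiency Rebate: income exceeds €358,600 by €47,100, which is 38 full-or-partial €1,250 increments; reduction = 38 × €72 = €2,736, leaving €2,952.
Esperanza (€325,250): Energy Efficiency Rebate: €325,250 is at or below the €358,600 threshold, so the full €5,688 applies.
Difference: |€2,952 − €5,688| = €2,736.

€2,736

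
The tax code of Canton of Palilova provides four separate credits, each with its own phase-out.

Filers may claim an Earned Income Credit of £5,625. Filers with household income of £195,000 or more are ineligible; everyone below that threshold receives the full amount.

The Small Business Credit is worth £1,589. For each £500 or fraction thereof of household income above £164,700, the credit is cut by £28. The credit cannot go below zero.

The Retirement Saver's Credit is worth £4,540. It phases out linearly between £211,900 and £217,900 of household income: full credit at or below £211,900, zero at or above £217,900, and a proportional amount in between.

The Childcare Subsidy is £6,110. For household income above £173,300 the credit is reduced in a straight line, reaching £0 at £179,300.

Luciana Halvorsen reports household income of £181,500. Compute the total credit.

Earned Income Credit: £181,500 is below the £195,000 cutoff, so the full £5,625 applies.
Small Business Credit: income exceeds £164,700 by £16,800, which is 34 full-or-partial £500 increments; reduction = 34 × £28 = £952, leaving £637.
Retirement Saver's Credit: £181,500 is at or below the £211,900 threshold, so the full £4,540 applies.
Childcare Subsidy: £181,500 is at or above £179,300, so the credit is £0.
Total: £5,625 + £637 + £4,540 + £0 = £10,802.

£10,802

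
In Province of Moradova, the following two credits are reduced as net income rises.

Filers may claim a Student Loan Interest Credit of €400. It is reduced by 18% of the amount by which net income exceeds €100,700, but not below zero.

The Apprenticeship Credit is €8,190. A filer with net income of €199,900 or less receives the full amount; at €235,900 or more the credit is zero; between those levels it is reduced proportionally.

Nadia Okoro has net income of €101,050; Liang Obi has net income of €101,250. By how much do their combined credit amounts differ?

Nadia (€101,050): Student Loan Interest Credit: 18% of the €350 excess over €100,700 is €63; credit = €400 − €63 = €337. Apprenticeship Credit: €101,050 is at or below the €199,900 threshold, so the full €8,190 applies. total €337 + €8,190 = €8,527
Liang (€101,250): Student Loan Interest Credit: 18% of the €550 excess over €100,700 is €99; credit = €400 − €99 = €301. Apprenticeship Credit: €101,250 is at or below the €199,900 threshold, so the full €8,190 applies. total €301 + €8,190 = €8,491
Difference: |€8,527 − €8,491| = €36.

€36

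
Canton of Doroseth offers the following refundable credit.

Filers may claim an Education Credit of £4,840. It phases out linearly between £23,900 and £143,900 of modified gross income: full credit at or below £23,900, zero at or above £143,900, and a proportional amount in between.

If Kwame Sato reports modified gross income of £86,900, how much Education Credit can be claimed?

£2,299

Education Credit: £86,900 is £63,000 into a £120,000 phase-out range, leaving 57,000/120,000 of the credit: £4,840 × 57,000/120,000 = £2,299.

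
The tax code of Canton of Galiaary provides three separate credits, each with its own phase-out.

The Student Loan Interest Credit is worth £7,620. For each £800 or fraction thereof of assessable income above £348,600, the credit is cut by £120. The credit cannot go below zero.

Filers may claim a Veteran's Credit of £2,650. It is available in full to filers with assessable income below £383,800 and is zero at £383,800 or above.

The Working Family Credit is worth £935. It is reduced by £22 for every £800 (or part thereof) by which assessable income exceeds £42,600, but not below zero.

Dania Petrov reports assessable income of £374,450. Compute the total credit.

£6,310

Student Loan Interest Credit: income exceeds £348,600 by £25,850, which is 33 full-or-partial £800 increments; reduction = 33 × £120 = £3,960, leaving £3,660.
Veteran's Credit: £374,450 is below the £383,800 cutoff, so the full £2,650 applies.
Working Family Credit: income exceeds £42,600 by £331,850 → 415 increments × £22 = £9,130 ≥ base, so the credit is £0.
Total: £3,660 + £2,650 + £0 = £6,310.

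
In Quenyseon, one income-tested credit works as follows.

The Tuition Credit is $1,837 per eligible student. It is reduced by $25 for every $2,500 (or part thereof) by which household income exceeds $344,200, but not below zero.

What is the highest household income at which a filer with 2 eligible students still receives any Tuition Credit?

Full credit = 2 × $1,837 = $3,674.
After 146 increments the reduction is 146 × $25 = $3,650, leaving $24; one more increment wipes it out. Increment 146 ends at excess 146 × $2,500 = $365,000, so the highest qualifying income is $344,200 + $365,000 = $709,200.

$709,200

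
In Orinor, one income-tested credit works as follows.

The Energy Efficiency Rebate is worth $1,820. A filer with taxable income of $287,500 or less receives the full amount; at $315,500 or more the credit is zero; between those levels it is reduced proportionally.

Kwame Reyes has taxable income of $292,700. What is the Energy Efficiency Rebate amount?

$1,482

Energy Efficiency Rebate: $292,700 is $5,200 into a $28,000 phase-out range, leaving 22,800/28,000 of the credit: $1,820 × 22,800/28,000 = $1,482.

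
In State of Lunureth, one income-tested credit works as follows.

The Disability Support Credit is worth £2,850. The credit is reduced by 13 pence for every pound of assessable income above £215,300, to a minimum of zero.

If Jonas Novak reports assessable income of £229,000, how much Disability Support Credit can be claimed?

£1,069

Disability Support Credit: 13% of the £13,700 excess over £215,300 is £1,781; credit = £2,850 − £1,781 = £1,069.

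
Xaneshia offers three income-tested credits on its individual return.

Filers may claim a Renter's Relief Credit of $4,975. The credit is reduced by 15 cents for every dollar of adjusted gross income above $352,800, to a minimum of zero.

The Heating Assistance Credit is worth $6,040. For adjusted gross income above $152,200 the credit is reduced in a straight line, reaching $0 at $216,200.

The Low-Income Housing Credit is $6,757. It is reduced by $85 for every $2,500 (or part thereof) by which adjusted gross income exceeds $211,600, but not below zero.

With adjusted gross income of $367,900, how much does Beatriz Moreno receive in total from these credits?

$4,112

Renter's Relief Credit: 15% of the $15,100 excess over $352,800 is $2,265; credit = $4,975 − $2,265 = $2,710.
Heating Assistance Credit: $367,900 is at or above $216,200, so the credit is $0.
Low-Income Housing Credit: income exceeds $211,600 by $156,300, which is 63 full-or-partial $2,500 increments; reduction = 63 × $85 = $5,355, leaving $1,402.
Total: $2,710 + $0 + $1,402 = $4,112.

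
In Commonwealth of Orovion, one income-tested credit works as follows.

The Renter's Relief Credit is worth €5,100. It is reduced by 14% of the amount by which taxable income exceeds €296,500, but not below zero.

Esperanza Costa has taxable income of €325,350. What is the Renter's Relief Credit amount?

€1,061

Renter's Relief Credit: 14% of the €28,850 excess over €296,500 is €4,039; credit = €5,100 − €4,039 = €1,061.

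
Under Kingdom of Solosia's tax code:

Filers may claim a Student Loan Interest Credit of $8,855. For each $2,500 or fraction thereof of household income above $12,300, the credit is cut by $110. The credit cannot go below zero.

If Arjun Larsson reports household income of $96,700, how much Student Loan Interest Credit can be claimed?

$5,115

Student Loan Interest Credit: income exceeds $12,300 by $84,400, which is 34 full-or-partial $2,500 increments; reduction = 34 × $110 = $3,740, leaving $5,115.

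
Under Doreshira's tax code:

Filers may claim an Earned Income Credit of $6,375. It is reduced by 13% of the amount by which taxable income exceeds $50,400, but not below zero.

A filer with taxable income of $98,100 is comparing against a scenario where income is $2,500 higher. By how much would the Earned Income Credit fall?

At $98,100 — 13% of the $47,700 excess over $50,400 is $6,201; credit = $6,375 − $6,201 = $174.
At $100,600 — 13% of the $50,200 excess over $50,400 is $6,526 ≥ base, so the credit is $0.
Lost: $174 − $0 = $174.

$174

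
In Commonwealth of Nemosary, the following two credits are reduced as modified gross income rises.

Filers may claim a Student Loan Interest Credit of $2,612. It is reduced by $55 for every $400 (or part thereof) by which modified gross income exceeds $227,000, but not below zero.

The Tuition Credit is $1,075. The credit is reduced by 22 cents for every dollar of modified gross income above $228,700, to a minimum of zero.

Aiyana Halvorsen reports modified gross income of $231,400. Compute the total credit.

$2,488

Student Loan Interest Credit: income exceeds $227,000 by $4,400, which is 11 full-or-partial $400 increments; reduction = 11 × $55 = $605, leaving $2,007.
Tuition Credit: 22% of the $2,700 excess over $228,700 is $594; credit = $1,075 − $594 = $481.
Total: $2,007 + $481 = $2,488.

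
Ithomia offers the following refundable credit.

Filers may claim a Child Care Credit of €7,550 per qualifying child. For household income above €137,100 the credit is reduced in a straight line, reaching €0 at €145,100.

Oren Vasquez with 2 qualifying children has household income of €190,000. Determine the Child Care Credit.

€0

Child Care Credit: base = 2 × €7,550 = €15,100. €190,000 is at or above €145,100, so the credit is €0.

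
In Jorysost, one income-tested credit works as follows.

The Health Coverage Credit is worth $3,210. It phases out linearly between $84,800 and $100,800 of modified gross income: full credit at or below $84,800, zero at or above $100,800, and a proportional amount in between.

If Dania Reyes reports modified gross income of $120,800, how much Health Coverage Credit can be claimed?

Health Coverage Credit: $120,800 is at or above $100,800, so the credit is $0.

$0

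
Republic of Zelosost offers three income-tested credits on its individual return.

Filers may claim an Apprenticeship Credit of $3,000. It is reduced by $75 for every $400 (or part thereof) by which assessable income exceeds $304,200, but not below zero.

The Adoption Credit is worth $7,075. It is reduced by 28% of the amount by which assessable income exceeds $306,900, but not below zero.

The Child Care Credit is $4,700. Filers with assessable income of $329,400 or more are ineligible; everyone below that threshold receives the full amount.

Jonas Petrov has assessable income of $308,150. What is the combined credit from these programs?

Apprenticeship Credit: income exceeds $304,200 by $3,950, which is 10 full-or-partial $400 increments; reduction = 10 × $75 = $750, leaving $2,250.
Adoption Credit: 28% of the $1,250 excess over $306,900 is $350; credit = $7,075 − $350 = $6,725.
Child Care Credit: $308,150 is below the $329,400 cutoff, so the full $4,700 applies.
Total: $2,250 + $6,725 + $4,700 = $13,675.

$13,675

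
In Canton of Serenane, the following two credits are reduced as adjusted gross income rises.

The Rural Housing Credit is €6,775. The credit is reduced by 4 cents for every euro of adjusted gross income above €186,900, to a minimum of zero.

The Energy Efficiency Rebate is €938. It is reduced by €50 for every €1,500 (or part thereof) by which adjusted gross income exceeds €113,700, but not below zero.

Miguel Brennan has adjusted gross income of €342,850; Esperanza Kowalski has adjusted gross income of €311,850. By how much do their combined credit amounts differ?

Miguel (€342,850): Rural Housing Credit: 4% of the €155,950 excess over €186,900 is €6,238; credit = €6,775 − €6,238 = €537. Energy Efficiency Rebate: income exceeds €113,700 by €229,150 → 153 increments × €50 = €7,650 ≥ base, so the credit is €0. total €537 + €0 = €537
Esperanza (€311,850): Rural Housing Credit: 4% of the €124,950 excess over €186,900 is €4,998; credit = €6,775 − €4,998 = €1,777. Energy Efficiency Rebate: income exceeds €113,700 by €198,150 → 133 increments × €50 = €6,650 ≥ base, so the credit is €0. total €1,777 + €0 = €1,777
Difference: |€537 − €1,777| = €1,240.

€1,240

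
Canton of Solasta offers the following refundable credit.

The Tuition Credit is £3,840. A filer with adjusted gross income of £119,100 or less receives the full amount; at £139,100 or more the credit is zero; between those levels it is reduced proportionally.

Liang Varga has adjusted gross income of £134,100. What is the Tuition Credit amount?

Tuition Credit: £134,100 is £15,000 into a £20,000 phase-out range, leaving 5,000/20,000 of the credit: £3,840 × 5,000/20,000 = £960.

£960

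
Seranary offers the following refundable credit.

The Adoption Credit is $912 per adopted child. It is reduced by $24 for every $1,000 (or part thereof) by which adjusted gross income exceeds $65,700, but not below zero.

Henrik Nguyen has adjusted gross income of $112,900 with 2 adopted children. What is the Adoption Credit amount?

$672

Adoption Credit: base = 2 × $912 = $1,824. income exceeds $65,700 by $47,200, which is 48 full-or-partial $1,000 increments; reduction = 48 × $24 = $1,152, leaving $672.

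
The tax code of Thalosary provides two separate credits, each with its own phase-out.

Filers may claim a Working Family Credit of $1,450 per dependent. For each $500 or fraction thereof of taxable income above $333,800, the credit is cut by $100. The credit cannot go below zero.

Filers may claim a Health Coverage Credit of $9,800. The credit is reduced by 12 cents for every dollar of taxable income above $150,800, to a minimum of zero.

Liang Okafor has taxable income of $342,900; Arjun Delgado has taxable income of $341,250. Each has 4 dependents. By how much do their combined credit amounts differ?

Liang ($342,900): Working Family Credit: base = 4 × $1,450 = $5,800. income exceeds $333,800 by $9,100, which is 19 full-or-partial $500 increments; reduction = 19 × $100 = $1,900, leaving $3,900. Health Coverage Credit: 12% of the $192,100 excess over $150,800 is $23,052 ≥ base, so the credit is $0. total $3,900 + $0 = $3,900
Arjun ($341,250): Working Family Credit: base = 4 × $1,450 = $5,800. income exceeds $333,800 by $7,450, which is 15 full-or-partial $500 increments; reduction = 15 × $100 = $1,500, leaving $4,300. Health Coverage Credit: 12% of the $190,450 excess over $150,800 is $22,854 ≥ base, so the credit is $0. total $4,300 + $0 = $4,300
Difference: |$3,900 − $4,300| = $400.

$400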